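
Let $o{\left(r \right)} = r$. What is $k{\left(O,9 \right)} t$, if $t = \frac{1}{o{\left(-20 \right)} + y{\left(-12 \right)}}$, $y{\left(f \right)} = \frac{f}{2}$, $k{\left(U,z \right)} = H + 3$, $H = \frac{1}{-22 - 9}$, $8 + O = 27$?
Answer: $- \frac{46}{403} \approx -0.11414$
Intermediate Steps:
$O = 19$ ($O = -8 + 27 = 19$)
$H = - \frac{1}{31}$ ($H = \frac{1}{-31} = - \frac{1}{31} \approx -0.032258$)
$k{\left(U,z \right)} = \frac{92}{31}$ ($k{\left(U,z \right)} = - \frac{1}{31} + 3 = \frac{92}{31}$)
$y{\left(f \right)} = \frac{f}{2}$ ($y{\left(f \right)} = f \frac{1}{2} = \frac{f}{2}$)
$t = - \frac{1}{26}$ ($t = \frac{1}{-20 + \frac{1}{2} \left(-12\right)} = \frac{1}{-20 - 6} = \frac{1}{-26} = - \frac{1}{26} \approx -0.038462$)
$k{\left(O,9 \right)} t = \frac{92}{31} \left(- \frac{1}{26}\right) = - \frac{46}{403}$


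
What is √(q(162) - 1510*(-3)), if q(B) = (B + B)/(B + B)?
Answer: √4531 ≈ 67.313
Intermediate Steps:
q(B) = 1 (q(B) = (2*B)/((2*B)) = (2*B)*(1/(2*B)) = 1)
√(q(162) - 1510*(-3)) = √(1 - 1510*(-3)) = √(1 - 755*(-6)) = √(1 + 4530) = √4531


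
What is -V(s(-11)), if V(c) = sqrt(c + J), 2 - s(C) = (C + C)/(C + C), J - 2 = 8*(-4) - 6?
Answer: -I*sqrt(35) ≈ -5.9161*I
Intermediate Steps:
J = -36 (J = 2 + (8*(-4) - 6) = 2 + (-32 - 6) = 2 - 38 = -36)
s(C) = 1 (s(C) = 2 - (C + C)/(C + C) = 2 - 2*C/(2*C) = 2 - 2*C*1/(2*C) = 2 - 1*1 = 2 - 1 = 1)
V(c) = sqrt(-36 + c) (V(c) = sqrt(c - 36) = sqrt(-36 + c))
-V(s(-11)) = -sqrt(-36 + 1) = -sqrt(-35) = -I*sqrt(35)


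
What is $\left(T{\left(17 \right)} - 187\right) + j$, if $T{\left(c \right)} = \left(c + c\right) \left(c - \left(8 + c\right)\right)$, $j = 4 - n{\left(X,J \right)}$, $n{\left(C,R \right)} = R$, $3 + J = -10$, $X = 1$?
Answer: $-442$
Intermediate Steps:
$J = -13$ ($J = -3 - 10 = -13$)
$j = 17$ ($j = 4 - -13 = 4 + 13 = 17$)
$T{\left(c \right)} = - 16 c$ ($T{\left(c \right)} = 2 c \left(-8\right) = - 16 c$)
$\left(T{\left(17 \right)} - 187\right) + j = \left(\left(-16\right) 17 - 187\right) + 17 = \left(-272 - 187\right) + 17 = -459 + 17 = -442$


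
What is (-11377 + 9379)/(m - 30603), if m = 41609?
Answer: -999/5503 ≈ -0.18154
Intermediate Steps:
(-11377 + 9379)/(m - 30603) = (-11377 + 9379)/(41609 - 30603) = -1998/11006 = -1998*1/11006 = -999/5503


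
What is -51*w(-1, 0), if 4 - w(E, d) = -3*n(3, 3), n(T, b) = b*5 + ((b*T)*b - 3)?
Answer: -6171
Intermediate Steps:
n(T, b) = -3 + 5*b + T*b² (n(T, b) = 5*b + ((T*b)*b - 3) = 5*b + (T*b² - 3) = 5*b + (-3 + T*b²) = -3 + 5*b + T*b²)
w(E, d) = 121 (w(E, d) = 4 - (-1)*3*(-3 + 5*3 + 3*3²) = 4 - (-1)*3*(-3 + 15 + 3*9) = 4 - (-1)*3*(-3 + 15 + 27) = 4 - (-1)*3*39 = 4 - (-1)*117 = 4 - 1*(-117) = 4 + 117 = 121)
-51*w(-1, 0) = -51*121 = -6171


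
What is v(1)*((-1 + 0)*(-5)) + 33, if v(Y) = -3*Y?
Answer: 18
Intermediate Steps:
v(1)*((-1 + 0)*(-5)) + 33 = (-3*1)*((-1 + 0)*(-5)) + 33 = -(-3)*(-5) + 33 = -3*5 + 33 = -15 + 33 = 18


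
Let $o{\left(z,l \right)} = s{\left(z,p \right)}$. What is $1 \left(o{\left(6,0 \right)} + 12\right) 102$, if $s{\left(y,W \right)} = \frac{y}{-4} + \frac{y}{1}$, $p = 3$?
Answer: $1683$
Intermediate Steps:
$s{\left(y,W \right)} = \frac{3 y}{4}$ ($s{\left(y,W \right)} = y \left(- \frac{1}{4}\right) + y 1 = - \frac{y}{4} + y = \frac{3 y}{4}$)
$o{\left(z,l \right)} = \frac{3 z}{4}$
$1 \left(o{\left(6,0 \right)} + 12\right) 102 = 1 \left(\frac{3}{4} \cdot 6 + 12\right) 102 = 1 \left(\frac{9}{2} + 12\right) 102 = 1 \cdot \frac{33}{2} \cdot 102 = \frac{33}{2} \cdot 102 = 1683$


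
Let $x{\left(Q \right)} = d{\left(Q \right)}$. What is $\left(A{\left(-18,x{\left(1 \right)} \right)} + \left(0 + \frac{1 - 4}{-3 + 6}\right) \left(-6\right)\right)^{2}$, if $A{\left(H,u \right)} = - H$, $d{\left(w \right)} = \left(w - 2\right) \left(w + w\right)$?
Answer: $576$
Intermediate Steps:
$d{\left(w \right)} = 2 w \left(-2 + w\right)$ ($d{\left(w \right)} = \left(-2 + w\right) 2 w = 2 w \left(-2 + w\right)$)
$x{\left(Q \right)} = 2 Q \left(-2 + Q\right)$
$\left(A{\left(-18,x{\left(1 \right)} \right)} + \left(0 + \frac{1 - 4}{-3 + 6}\right) \left(-6\right)\right)^{2} = \left(\left(-1\right) \left(-18\right) + \left(0 + \frac{1 - 4}{-3 + 6}\right) \left(-6\right)\right)^{2} = \left(18 + \left(0 - \frac{3}{3}\right) \left(-6\right)\right)^{2} = \left(18 + \left(0 - 1\right) \left(-6\right)\right)^{2} = \left(18 - -6\right)^{2} = \left(18 + 6\right)^{2} = 24^{2} = 576$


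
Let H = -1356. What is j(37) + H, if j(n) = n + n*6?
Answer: -1097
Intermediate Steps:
j(n) = 7*n (j(n) = n + 6*n = 7*n)
j(37) + H = 7*37 - 1356 = 259 - 1356 = -1097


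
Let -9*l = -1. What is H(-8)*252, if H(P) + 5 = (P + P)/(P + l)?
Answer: -53172/71 ≈ -748.90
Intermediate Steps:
l = ⅑ (l = -⅑*(-1) = ⅑ ≈ 0.11111)
H(P) = -5 + 2*P/(⅑ + P) (H(P) = -5 + (P + P)/(P + ⅑) = -5 + (2*P)/(⅑ + P) = -5 + 2*P/(⅑ + P))
H(-8)*252 = ((-5 - 27*(-8))/(1 + 9*(-8)))*252 = ((-5 + 216)/(1 - 72))*252 = (211/(-71))*252 = -1/71*211*252 = -211/71*252 = -53172/71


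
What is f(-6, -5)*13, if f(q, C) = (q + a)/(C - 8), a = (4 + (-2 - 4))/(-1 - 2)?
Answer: 16/3 ≈ 5.3333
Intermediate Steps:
a = 2/3 (a = (4 - 6)/(-3) = -2*(-1/3) = 2/3 ≈ 0.66667)
f(q, C) = (2/3 + q)/(-8 + C) (f(q, C) = (q + 2/3)/(C - 8) = (2/3 + q)/(-8 + C))
f(-6, -5)*13 = ((2/3 - 6)/(-8 - 5))*13 = (-16/3/(-13))*13 = -1/13*(-16/3)*13 = (16/39)*13 = 16/3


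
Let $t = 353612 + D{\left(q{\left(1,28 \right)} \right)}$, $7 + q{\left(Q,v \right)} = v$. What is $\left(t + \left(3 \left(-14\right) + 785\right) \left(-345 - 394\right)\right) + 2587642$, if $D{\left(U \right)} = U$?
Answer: $2392198$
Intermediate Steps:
$q{\left(Q,v \right)} = -7 + v$
$t = 353633$ ($t = 353612 + \left(-7 + 28\right) = 353612 + 21 = 353633$)
$\left(t + \left(3 \left(-14\right) + 785\right) \left(-345 - 394\right)\right) + 2587642 = \left(353633 + \left(3 \left(-14\right) + 785\right) \left(-345 - 394\right)\right) + 2587642 = \left(353633 + \left(-42 + 785\right) \left(-345 - 394\right)\right) + 2587642 = \left(353633 + 743 \left(-739\right)\right) + 2587642 = \left(353633 - 549077\right) + 2587642 = -195444 + 2587642 = 2392198$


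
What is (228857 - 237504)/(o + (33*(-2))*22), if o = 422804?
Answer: -8647/421352 ≈ -0.020522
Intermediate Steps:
(228857 - 237504)/(o + (33*(-2))*22) = (228857 - 237504)/(422804 + (33*(-2))*22) = -8647/(422804 - 66*22) = -8647/(422804 - 1452) = -8647/421352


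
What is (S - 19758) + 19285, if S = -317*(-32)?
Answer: 9671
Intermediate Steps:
S = 10144
(S - 19758) + 19285 = (10144 - 19758) + 19285 = -9614 + 19285 = 9671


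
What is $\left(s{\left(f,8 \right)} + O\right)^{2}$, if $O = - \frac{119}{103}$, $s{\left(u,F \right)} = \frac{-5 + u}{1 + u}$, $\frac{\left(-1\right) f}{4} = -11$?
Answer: $\frac{198916}{2387025} \approx 0.083332$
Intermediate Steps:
$f = 44$ ($f = \left(-4\right) \left(-11\right) = 44$)
$s{\left(u,F \right)} = \frac{-5 + u}{1 + u}$
$O = - \frac{119}{103}$ ($O = \left(-119\right) \frac{1}{103} = - \frac{119}{103} \approx -1.1553$)
$\left(s{\left(f,8 \right)} + O\right)^{2} = \left(\frac{-5 + 44}{1 + 44} - \frac{119}{103}\right)^{2} = \left(\frac{1}{45} \cdot 39 - \frac{119}{103}\right)^{2} = \left(\frac{13}{15} - \frac{119}{103}\right)^{2} = \left(- \frac{446}{1545}\right)^{2} = \frac{198916}{2387025}$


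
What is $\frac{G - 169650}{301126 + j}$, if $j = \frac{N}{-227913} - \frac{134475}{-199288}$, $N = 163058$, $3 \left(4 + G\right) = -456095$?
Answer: $- \frac{2087295404501848}{1953891317615845} \approx -1.0683$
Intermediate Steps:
$G = - \frac{456107}{3}$ ($G = -4 + \frac{1}{3} \left(-456095\right) = -4 - \frac{456095}{3} = - \frac{456107}{3} \approx -1.5204 \cdot 10^{5}$)
$j = - \frac{263843147}{6488617992}$ ($j = \frac{163058}{-227913} - \frac{134475}{-199288} = 163058 \left(- \frac{1}{227913}\right) - - \frac{134475}{199288} = - \frac{23294}{32559} + \frac{134475}{199288} = - \frac{263843147}{6488617992} \approx -0.040662$)
$\frac{G - 169650}{301126 + j} = \frac{- \frac{456107}{3} - 169650}{301126 - \frac{263843147}{6488617992}} = \frac{- \frac{456107}{3} - 169650}{\frac{1953891317615845}{6488617992}} = \left(- \frac{456107}{3} - 169650\right) \frac{6488617992}{1953891317615845} = \left(- \frac{965057}{3}\right) \frac{6488617992}{1953891317615845} = - \frac{2087295404501848}{1953891317615845}$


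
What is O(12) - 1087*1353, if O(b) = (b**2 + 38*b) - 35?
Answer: -1470146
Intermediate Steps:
O(b) = -35 + b**2 + 38*b
O(12) - 1087*1353 = (-35 + 12**2 + 38*12) - 1087*1353 = (-35 + 144 + 456) - 1470711 = 565 - 1470711 = -1470146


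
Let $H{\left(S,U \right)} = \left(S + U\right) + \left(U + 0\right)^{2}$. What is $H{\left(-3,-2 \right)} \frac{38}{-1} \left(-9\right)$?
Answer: $-342$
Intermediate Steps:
$H{\left(S,U \right)} = S + U + U^{2}$ ($H{\left(S,U \right)} = \left(S + U\right) + U^{2} = S + U + U^{2}$)
$H{\left(-3,-2 \right)} \frac{38}{-1} \left(-9\right) = \left(-3 - 2 + \left(-2\right)^{2}\right) \frac{38}{-1} \left(-9\right) = \left(-3 - 2 + 4\right) 38 \left(-1\right) \left(-9\right) = \left(-1\right) \left(-38\right) \left(-9\right) = 38 \left(-9\right) = -342$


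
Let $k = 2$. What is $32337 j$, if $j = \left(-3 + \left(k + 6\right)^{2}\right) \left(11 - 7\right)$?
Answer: $7890228$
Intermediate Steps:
$j = 244$ ($j = \left(-3 + \left(2 + 6\right)^{2}\right) \left(11 - 7\right) = \left(-3 + 8^{2}\right) 4 = \left(-3 + 64\right) 4 = 61 \cdot 4 = 244$)
$32337 j = 32337 \cdot 244 = 7890228$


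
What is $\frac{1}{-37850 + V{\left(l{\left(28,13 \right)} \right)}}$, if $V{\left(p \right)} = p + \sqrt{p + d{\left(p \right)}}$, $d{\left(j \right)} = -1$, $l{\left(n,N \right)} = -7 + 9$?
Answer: $- \frac{1}{37847} \approx -2.6422 \cdot 10^{-5}$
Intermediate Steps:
$l{\left(n,N \right)} = 2$
$V{\left(p \right)} = p + \sqrt{-1 + p}$ ($V{\left(p \right)} = p + \sqrt{p - 1} = p + \sqrt{-1 + p}$)
$\frac{1}{-37850 + V{\left(l{\left(28,13 \right)} \right)}} = \frac{1}{-37850 + \left(2 + \sqrt{-1 + 2}\right)} = \frac{1}{-37850 + \left(2 + \sqrt{1}\right)} = \frac{1}{-37850 + \left(2 + 1\right)} = \frac{1}{-37850 + 3} = \frac{1}{-37847} = - \frac{1}{37847}$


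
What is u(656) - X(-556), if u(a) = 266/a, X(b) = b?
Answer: 182501/328 ≈ 556.41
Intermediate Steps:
u(656) - X(-556) = 266/656 - 1*(-556) = 266*(1/656) + 556 = 133/328 + 556 = 182501/328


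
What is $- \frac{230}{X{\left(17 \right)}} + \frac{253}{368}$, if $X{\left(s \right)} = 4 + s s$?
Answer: $- \frac{457}{4688} \approx -0.097483$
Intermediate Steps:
$X{\left(s \right)} = 4 + s^{2}$
$- \frac{230}{X{\left(17 \right)}} + \frac{253}{368} = - \frac{230}{4 + 17^{2}} + \frac{253}{368} = - \frac{230}{4 + 289} + 253 \cdot \frac{1}{368} = - \frac{230}{293} + \frac{11}{16} = - \frac{457}{4688}$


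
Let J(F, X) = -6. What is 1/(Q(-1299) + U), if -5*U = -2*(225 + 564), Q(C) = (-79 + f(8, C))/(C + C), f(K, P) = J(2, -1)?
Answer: 12990/4100069 ≈ 0.0031682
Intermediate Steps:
f(K, P) = -6
Q(C) = -85/(2*C) (Q(C) = (-79 - 6)/(C + C) = -85*1/(2*C) = -85/(2*C))
U = 1578/5 (U = -(-2)*(225 + 564)/5 = -(-2)*789/5 = -⅕*(-1578) = 1578/5 ≈ 315.60)
1/(Q(-1299) + U) = 1/(-85/2/(-1299) + 1578/5) = 1/(-85/2*(-1/1299) + 1578/5) = 1/(85/2598 + 1578/5) = 1/(4100069/12990) = 12990/4100069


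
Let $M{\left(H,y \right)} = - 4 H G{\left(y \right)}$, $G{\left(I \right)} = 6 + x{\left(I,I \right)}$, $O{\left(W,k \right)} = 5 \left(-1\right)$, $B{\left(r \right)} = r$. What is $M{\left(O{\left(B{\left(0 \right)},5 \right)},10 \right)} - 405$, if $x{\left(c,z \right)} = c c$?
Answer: $1715$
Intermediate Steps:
$x{\left(c,z \right)} = c^{2}$
$O{\left(W,k \right)} = -5$
$G{\left(I \right)} = 6 + I^{2}$
$M{\left(H,y \right)} = - 4 H \left(6 + y^{2}\right)$
$M{\left(O{\left(B{\left(0 \right)},5 \right)},10 \right)} - 405 = \left(-4\right) \left(-5\right) \left(6 + 10^{2}\right) - 405 = \left(-4\right) \left(-5\right) \left(6 + 100\right) - 405 = \left(-4\right) \left(-5\right) 106 - 405 = 2120 - 405 = 1715$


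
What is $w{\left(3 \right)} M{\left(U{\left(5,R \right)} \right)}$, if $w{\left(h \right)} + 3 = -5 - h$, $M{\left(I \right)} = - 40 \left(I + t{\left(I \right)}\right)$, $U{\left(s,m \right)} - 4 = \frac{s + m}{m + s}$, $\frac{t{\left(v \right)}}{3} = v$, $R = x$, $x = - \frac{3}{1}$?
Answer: $8800$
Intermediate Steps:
$x = -3$ ($x = \left(-3\right) 1 = -3$)
$R = -3$
$t{\left(v \right)} = 3 v$
$U{\left(s,m \right)} = 5$ ($U{\left(s,m \right)} = 4 + \frac{s + m}{m + s} = 4 + \frac{m + s}{m + s} = 4 + 1 = 5$)
$M{\left(I \right)} = - 160 I$ ($M{\left(I \right)} = - 40 \left(I + 3 I\right) = - 40 \cdot 4 I = - 160 I$)
$w{\left(h \right)} = -8 - h$ ($w{\left(h \right)} = -3 - \left(5 + h\right) = -8 - h$)
$w{\left(3 \right)} M{\left(U{\left(5,R \right)} \right)} = \left(-8 - 3\right) \left(\left(-160\right) 5\right) = \left(-8 - 3\right) \left(-800\right) = \left(-11\right) \left(-800\right) = 8800$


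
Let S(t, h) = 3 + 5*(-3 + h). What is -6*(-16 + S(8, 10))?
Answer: -132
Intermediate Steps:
S(t, h) = -12 + 5*h (S(t, h) = 3 + (-15 + 5*h) = -12 + 5*h)
-6*(-16 + S(8, 10)) = -6*(-16 + (-12 + 5*10)) = -6*(-16 + (-12 + 50)) = -6*(-16 + 38) = -6*22 = -132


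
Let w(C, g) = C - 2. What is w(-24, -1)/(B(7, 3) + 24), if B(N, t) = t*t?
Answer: -26/33 ≈ -0.78788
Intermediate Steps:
B(N, t) = t²
w(C, g) = -2 + C
w(-24, -1)/(B(7, 3) + 24) = (-2 - 24)/(3² + 24) = -26/(9 + 24) = -26/33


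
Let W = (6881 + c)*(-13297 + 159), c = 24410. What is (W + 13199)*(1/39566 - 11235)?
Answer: 182738467586307631/39566 ≈ 4.6186e+12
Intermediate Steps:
W = -411101158 (W = (6881 + 24410)*(-13297 + 159) = 31291*(-13138) = -411101158)
(W + 13199)*(1/39566 - 11235) = (-411101158 + 13199)*(1/39566 - 11235) = -411087959*(1/39566 - 11235) = -411087959*(-444524009/39566) = 182738467586307631/39566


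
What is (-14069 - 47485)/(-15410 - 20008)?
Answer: 10259/5903 ≈ 1.7379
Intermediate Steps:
(-14069 - 47485)/(-15410 - 20008) = -61554/(-35418) = -61554*(-1/35418) = 10259/5903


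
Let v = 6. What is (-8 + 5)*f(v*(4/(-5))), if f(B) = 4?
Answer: -12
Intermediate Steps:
(-8 + 5)*f(v*(4/(-5))) = (-8 + 5)*4 = -3*4 = -12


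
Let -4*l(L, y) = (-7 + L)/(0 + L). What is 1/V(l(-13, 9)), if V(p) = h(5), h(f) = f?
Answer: 1/5 ≈ 0.20000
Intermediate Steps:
l(L, y) = -(-7 + L)/(4*L) (l(L, y) = -(-7 + L)/(4*(0 + L)) = -(-7 + L)/(4*L))
V(p) = 5
1/V(l(-13, 9)) = 1/5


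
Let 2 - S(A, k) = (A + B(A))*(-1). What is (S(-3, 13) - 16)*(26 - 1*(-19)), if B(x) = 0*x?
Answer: -765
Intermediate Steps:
B(x) = 0
S(A, k) = 2 + A (S(A, k) = 2 - (A + 0)*(-1) = 2 - A*(-1) = 2 - (-1)*A = 2 + A)
(S(-3, 13) - 16)*(26 - 1*(-19)) = ((2 - 3) - 16)*(26 - 1*(-19)) = (-1 - 16)*(26 + 19) = -17*45 = -765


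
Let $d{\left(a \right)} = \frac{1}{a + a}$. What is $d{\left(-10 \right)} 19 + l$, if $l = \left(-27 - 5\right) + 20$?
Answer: $- \frac{259}{20} \approx -12.95$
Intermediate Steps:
$d{\left(a \right)} = \frac{1}{2 a}$
$l = -12$ ($l = -32 + 20 = -12$)
$d{\left(-10 \right)} 19 + l = \frac{1}{2 \left(-10\right)} 19 - 12 = \frac{1}{2} \left(- \frac{1}{10}\right) 19 - 12 = \left(- \frac{1}{20}\right) 19 - 12 = - \frac{19}{20} - 12 = - \frac{259}{20}$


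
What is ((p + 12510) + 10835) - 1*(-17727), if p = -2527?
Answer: 38545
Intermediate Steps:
((p + 12510) + 10835) - 1*(-17727) = ((-2527 + 12510) + 10835) - 1*(-17727) = (9983 + 10835) + 17727 = 20818 + 17727 = 38545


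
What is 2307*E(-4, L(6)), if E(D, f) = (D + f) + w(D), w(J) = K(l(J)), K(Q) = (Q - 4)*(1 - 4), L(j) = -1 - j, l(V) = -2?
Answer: 16149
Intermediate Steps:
K(Q) = 12 - 3*Q (K(Q) = (-4 + Q)*(-3) = 12 - 3*Q)
w(J) = 18 (w(J) = 12 - 3*(-2) = 12 + 6 = 18)
E(D, f) = 18 + D + f (E(D, f) = (D + f) + 18 = 18 + D + f)
2307*E(-4, L(6)) = 2307*(18 - 4 + (-1 - 1*6)) = 2307*(18 - 4 + (-1 - 6)) = 2307*(18 - 4 - 7) = 2307*7 = 16149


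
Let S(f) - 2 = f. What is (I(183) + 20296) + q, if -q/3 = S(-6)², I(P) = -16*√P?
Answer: 20248 - 16*√183 ≈ 20032.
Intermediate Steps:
S(f) = 2 + f
q = -48 (q = -3*(2 - 6)² = -3*(-4)² = -3*16 = -48)
(I(183) + 20296) + q = (-16*√183 + 20296) - 48 = (20296 - 16*√183) - 48 = 20248 - 16*√183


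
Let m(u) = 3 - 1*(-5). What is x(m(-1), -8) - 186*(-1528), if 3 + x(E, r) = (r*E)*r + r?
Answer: 284709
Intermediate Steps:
m(u) = 8 (m(u) = 3 + 5 = 8)
x(E, r) = -3 + r + E*r² (x(E, r) = -3 + ((r*E)*r + r) = -3 + ((E*r)*r + r) = -3 + (E*r² + r) = -3 + (r + E*r²) = -3 + r + E*r²)
x(m(-1), -8) - 186*(-1528) = (-3 - 8 + 8*(-8)²) - 186*(-1528) = (-3 - 8 + 8*64) + 284208 = (-3 - 8 + 512) + 284208 = 501 + 284208 = 284709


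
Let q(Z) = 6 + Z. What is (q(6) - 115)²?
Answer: 10609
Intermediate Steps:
(q(6) - 115)² = ((6 + 6) - 115)² = (12 - 115)² = (-103)² = 10609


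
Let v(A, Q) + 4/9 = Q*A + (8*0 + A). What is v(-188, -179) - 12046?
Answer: 192758/9 ≈ 21418.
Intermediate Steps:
v(A, Q) = -4/9 + A + A*Q (v(A, Q) = -4/9 + (Q*A + (8*0 + A)) = -4/9 + (A*Q + (0 + A)) = -4/9 + (A*Q + A) = -4/9 + (A + A*Q) = -4/9 + A + A*Q)
v(-188, -179) - 12046 = (-4/9 - 188 - 188*(-179)) - 12046 = (-4/9 - 188 + 33652) - 12046 = 301172/9 - 12046 = 192758/9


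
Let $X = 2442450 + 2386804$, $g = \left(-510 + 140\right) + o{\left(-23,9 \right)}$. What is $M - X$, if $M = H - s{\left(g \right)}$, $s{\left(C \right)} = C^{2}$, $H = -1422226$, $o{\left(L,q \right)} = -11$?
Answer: $-6396641$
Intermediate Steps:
$g = -381$ ($g = \left(-510 + 140\right) - 11 = -370 - 11 = -381$)
$X = 4829254$
$M = -1567387$ ($M = -1422226 - \left(-381\right)^{2} = -1422226 - 145161 = -1567387$)
$M - X = -1567387 - 4829254 = -6396641$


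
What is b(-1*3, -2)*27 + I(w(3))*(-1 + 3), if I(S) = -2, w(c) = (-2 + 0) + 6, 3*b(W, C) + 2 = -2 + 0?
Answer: -40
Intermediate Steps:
b(W, C) = -4/3 (b(W, C) = -2/3 + (-2 + 0)/3 = -2/3 + (1/3)*(-2) = -2/3 - 2/3 = -4/3)
w(c) = 4 (w(c) = -2 + 6 = 4)
b(-1*3, -2)*27 + I(w(3))*(-1 + 3) = -4/3*27 - 2*(-1 + 3) = -36 - 2*2 = -36 - 4 = -40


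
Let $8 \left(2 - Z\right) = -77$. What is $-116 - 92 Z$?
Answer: $- \frac{2371}{2} \approx -1185.5$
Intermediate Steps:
$Z = \frac{93}{8}$ ($Z = 2 - - \frac{77}{8} = 2 + \frac{77}{8} = \frac{93}{8} \approx 11.625$)
$-116 - 92 Z = -116 - \frac{2139}{2} = - \frac{2371}{2}$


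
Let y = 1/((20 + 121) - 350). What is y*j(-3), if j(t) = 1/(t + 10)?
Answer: -1/1463 ≈ -0.00068353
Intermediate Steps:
j(t) = 1/(10 + t)
y = -1/209 (y = 1/(141 - 350) = 1/(-209) = -1/209 ≈ -0.0047847)
y*j(-3) = -1/(209*(10 - 3)) = -1/209/7 = -1/209*⅐ = -1/1463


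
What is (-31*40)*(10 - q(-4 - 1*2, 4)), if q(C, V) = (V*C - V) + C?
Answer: -54560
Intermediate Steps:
q(C, V) = C - V + C*V (q(C, V) = (C*V - V) + C = (-V + C*V) + C = C - V + C*V)
(-31*40)*(10 - q(-4 - 1*2, 4)) = (-31*40)*(10 - ((-4 - 1*2) - 1*4 + (-4 - 1*2)*4)) = -1240*(10 - ((-4 - 2) - 4 + (-4 - 2)*4)) = -1240*(10 - (-6 - 4 - 6*4)) = -1240*(10 - (-6 - 4 - 24)) = -1240*(10 - 1*(-34)) = -1240*(10 + 34) = -1240*44 = -54560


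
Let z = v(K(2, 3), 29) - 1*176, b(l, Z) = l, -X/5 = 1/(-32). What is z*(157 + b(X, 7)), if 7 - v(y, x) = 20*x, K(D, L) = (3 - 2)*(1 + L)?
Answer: -3766721/32 ≈ -1.1771e+5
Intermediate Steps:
X = 5/32 (X = -5/(-32) = -5*(-1/32) = 5/32 ≈ 0.15625)
K(D, L) = 1 + L (K(D, L) = 1*(1 + L) = 1 + L)
v(y, x) = 7 - 20*x
z = -749 (z = (7 - 20*29) - 1*176 = (7 - 580) - 176 = -573 - 176 = -749)
z*(157 + b(X, 7)) = -749*(157 + 5/32) = -749*5029/32 = -3766721/32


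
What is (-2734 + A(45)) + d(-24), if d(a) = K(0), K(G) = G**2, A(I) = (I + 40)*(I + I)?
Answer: 4916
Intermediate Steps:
A(I) = 2*I*(40 + I) (A(I) = (40 + I)*(2*I) = 2*I*(40 + I))
d(a) = 0 (d(a) = 0**2 = 0)
(-2734 + A(45)) + d(-24) = (-2734 + 2*45*(40 + 45)) + 0 = (-2734 + 2*45*85) + 0 = (-2734 + 7650) + 0 = 4916 + 0 = 4916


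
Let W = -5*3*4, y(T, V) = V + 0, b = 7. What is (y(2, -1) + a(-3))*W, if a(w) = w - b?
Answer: 660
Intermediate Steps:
y(T, V) = V
a(w) = -7 + w (a(w) = w - 1*7 = w - 7 = -7 + w)
W = -60 (W = -15*4 = -60)
(y(2, -1) + a(-3))*W = (-1 + (-7 - 3))*(-60) = (-1 - 10)*(-60) = -11*(-60) = 660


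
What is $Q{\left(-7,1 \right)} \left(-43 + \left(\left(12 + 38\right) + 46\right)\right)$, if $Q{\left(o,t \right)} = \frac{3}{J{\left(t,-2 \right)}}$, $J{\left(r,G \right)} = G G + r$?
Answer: $\frac{159}{5} \approx 31.8$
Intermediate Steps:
$J{\left(r,G \right)} = r + G^{2}$ ($J{\left(r,G \right)} = G^{2} + r = r + G^{2}$)
$Q{\left(o,t \right)} = \frac{3}{4 + t}$ ($Q{\left(o,t \right)} = \frac{3}{t + \left(-2\right)^{2}} = \frac{3}{t + 4} = \frac{3}{4 + t}$)
$Q{\left(-7,1 \right)} \left(-43 + \left(\left(12 + 38\right) + 46\right)\right) = \frac{3}{4 + 1} \left(-43 + \left(\left(12 + 38\right) + 46\right)\right) = \frac{3}{5} \left(-43 + \left(50 + 46\right)\right) = 3 \cdot \frac{1}{5} \left(-43 + 96\right) = \frac{3}{5} \cdot 53 = \frac{159}{5}$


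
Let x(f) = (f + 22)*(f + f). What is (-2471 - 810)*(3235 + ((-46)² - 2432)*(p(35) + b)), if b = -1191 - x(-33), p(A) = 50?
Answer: -1946312167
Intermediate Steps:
x(f) = 2*f*(22 + f) (x(f) = (22 + f)*(2*f) = 2*f*(22 + f))
b = -1917 (b = -1191 - 2*(-33)*(22 - 33) = -1191 - 2*(-33)*(-11) = -1191 - 1*726 = -1191 - 726 = -1917)
(-2471 - 810)*(3235 + ((-46)² - 2432)*(p(35) + b)) = (-2471 - 810)*(3235 + ((-46)² - 2432)*(50 - 1917)) = -3281*(3235 + (2116 - 2432)*(-1867)) = -3281*(3235 - 316*(-1867)) = -3281*(3235 + 589972) = -3281*593207 = -1946312167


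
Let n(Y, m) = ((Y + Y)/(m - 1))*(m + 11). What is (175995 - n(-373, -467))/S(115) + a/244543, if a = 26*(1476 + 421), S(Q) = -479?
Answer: -9967493413/27031407 ≈ -368.74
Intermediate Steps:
n(Y, m) = 2*Y*(11 + m)/(-1 + m) (n(Y, m) = ((2*Y)/(-1 + m))*(11 + m) = (2*Y/(-1 + m))*(11 + m) = 2*Y*(11 + m)/(-1 + m))
a = 49322 (a = 26*1897 = 49322)
(175995 - n(-373, -467))/S(115) + a/244543 = (175995 - 2*(-373)*(11 - 467)/(-1 - 467))/(-479) + 49322/244543 = (175995 - 2*(-373)*(-456)/(-468))*(-1/479) + 49322*(1/244543) = (175995 - 2*(-373)*(-1)*(-456)/468)*(-1/479) + 3794/18811 = (175995 - 1*(-28348/39))*(-1/479) + 3794/18811 = (175995 + 28348/39)*(-1/479) + 3794/18811 = (6892153/39)*(-1/479) + 3794/18811 = -6892153/18681 + 3794/18811 = -9967493413/27031407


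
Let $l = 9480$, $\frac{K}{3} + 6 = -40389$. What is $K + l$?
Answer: $-111705$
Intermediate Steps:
$K = -121185$ ($K = -18 + 3 \left(-40389\right) = -18 - 121167 = -121185$)
$K + l = -121185 + 9480 = -111705$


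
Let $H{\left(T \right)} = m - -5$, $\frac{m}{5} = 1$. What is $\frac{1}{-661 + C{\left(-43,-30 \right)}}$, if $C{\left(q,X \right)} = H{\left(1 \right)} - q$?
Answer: $- \frac{1}{608} \approx -0.0016447$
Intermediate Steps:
$m = 5$ ($m = 5 \cdot 1 = 5$)
$H{\left(T \right)} = 10$ ($H{\left(T \right)} = 5 - -5 = 5 + 5 = 10$)
$C{\left(q,X \right)} = 10 - q$
$\frac{1}{-661 + C{\left(-43,-30 \right)}} = \frac{1}{-661 + \left(10 - -43\right)} = \frac{1}{-661 + \left(10 + 43\right)} = \frac{1}{-661 + 53} = \frac{1}{-608} = - \frac{1}{608}$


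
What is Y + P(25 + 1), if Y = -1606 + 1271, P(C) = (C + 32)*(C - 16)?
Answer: 245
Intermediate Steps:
P(C) = (-16 + C)*(32 + C) (P(C) = (32 + C)*(-16 + C) = (-16 + C)*(32 + C))
Y = -335
Y + P(25 + 1) = -335 + (-512 + (25 + 1)² + 16*(25 + 1)) = -335 + (-512 + 26² + 16*26) = -335 + (-512 + 676 + 416) = -335 + 580 = 245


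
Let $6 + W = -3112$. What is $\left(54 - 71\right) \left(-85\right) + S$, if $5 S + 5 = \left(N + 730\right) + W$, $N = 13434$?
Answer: $\frac{18266}{5} \approx 3653.2$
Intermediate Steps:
$W = -3118$ ($W = -6 - 3112 = -3118$)
$S = \frac{11041}{5}$ ($S = -1 + \frac{\left(13434 + 730\right) - 3118}{5} = -1 + \frac{14164 - 3118}{5} = -1 + \frac{1}{5} \cdot 11046 = -1 + \frac{11046}{5} = \frac{11041}{5} \approx 2208.2$)
$\left(54 - 71\right) \left(-85\right) + S = \left(54 - 71\right) \left(-85\right) + \frac{11041}{5} = \left(-17\right) \left(-85\right) + \frac{11041}{5} = 1445 + \frac{11041}{5} = \frac{18266}{5}$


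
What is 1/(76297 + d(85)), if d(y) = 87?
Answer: 1/76384 ≈ 1.3092e-5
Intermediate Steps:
1/(76297 + d(85)) = 1/(76297 + 87) = 1/76384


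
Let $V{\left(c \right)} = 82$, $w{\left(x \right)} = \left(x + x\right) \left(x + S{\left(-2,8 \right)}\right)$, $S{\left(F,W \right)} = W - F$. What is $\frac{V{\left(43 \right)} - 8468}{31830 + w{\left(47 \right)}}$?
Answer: $- \frac{4193}{18594} \approx -0.2255$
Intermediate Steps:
$w{\left(x \right)} = 2 x \left(10 + x\right)$ ($w{\left(x \right)} = \left(x + x\right) \left(x + \left(8 - -2\right)\right) = 2 x \left(x + \left(8 + 2\right)\right) = 2 x \left(x + 10\right) = 2 x \left(10 + x\right)$)
$\frac{V{\left(43 \right)} - 8468}{31830 + w{\left(47 \right)}} = \frac{82 - 8468}{31830 + 2 \cdot 47 \left(10 + 47\right)} = - \frac{8386}{31830 + 2 \cdot 47 \cdot 57} = - \frac{8386}{31830 + 5358} = - \frac{8386}{37188} = \left(-8386\right) \frac{1}{37188} = - \frac{4193}{18594}$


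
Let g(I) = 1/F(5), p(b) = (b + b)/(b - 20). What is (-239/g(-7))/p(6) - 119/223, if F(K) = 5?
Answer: 1864681/1338 ≈ 1393.6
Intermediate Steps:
p(b) = 2*b/(-20 + b) (p(b) = (2*b)/(-20 + b) = 2*b/(-20 + b))
g(I) = ⅕ (g(I) = 1/5 = ⅕)
(-239/g(-7))/p(6) - 119/223 = (-239/⅕)/((2*6/(-20 + 6))) - 119/223 = (-239*5)/((2*6/(-14))) - 119*1/223 = -1195/(2*6*(-1/14)) - 119/223 = -1195/(-6/7) - 119/223 = -1195*(-7/6) - 119/223 = 8365/6 - 119/223 = 1864681/1338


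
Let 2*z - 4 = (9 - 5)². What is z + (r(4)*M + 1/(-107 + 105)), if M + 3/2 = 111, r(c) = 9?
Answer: 995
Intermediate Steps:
M = 219/2 (M = -3/2 + 111 = 219/2 ≈ 109.50)
z = 10 (z = 2 + (9 - 5)²/2 = 2 + (½)*4² = 2 + (½)*16 = 2 + 8 = 10)
z + (r(4)*M + 1/(-107 + 105)) = 10 + (9*(219/2) + 1/(-107 + 105)) = 10 + (1971/2 + 1/(-2)) = 10 + (1971/2 - ½) = 10 + 985 = 995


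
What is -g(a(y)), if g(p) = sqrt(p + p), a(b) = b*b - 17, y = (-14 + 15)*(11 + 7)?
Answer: -sqrt(614) ≈ -24.779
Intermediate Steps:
y = 18 (y = 1*18 = 18)
a(b) = -17 + b**2 (a(b) = b**2 - 17 = -17 + b**2)
g(p) = sqrt(2)*sqrt(p) (g(p) = sqrt(2*p) = sqrt(2)*sqrt(p))
-g(a(y)) = -sqrt(2)*sqrt(-17 + 18**2) = -sqrt(2)*sqrt(-17 + 324) = -sqrt(2)*sqrt(307) = -sqrt(614)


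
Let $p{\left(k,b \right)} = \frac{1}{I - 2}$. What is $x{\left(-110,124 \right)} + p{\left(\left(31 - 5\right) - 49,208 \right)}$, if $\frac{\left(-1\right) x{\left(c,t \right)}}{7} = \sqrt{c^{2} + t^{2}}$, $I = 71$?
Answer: $\frac{1}{69} - 14 \sqrt{6869} \approx -1160.3$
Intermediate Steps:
$x{\left(c,t \right)} = - 7 \sqrt{c^{2} + t^{2}}$
$p{\left(k,b \right)} = \frac{1}{69}$ ($p{\left(k,b \right)} = \frac{1}{71 - 2} = \frac{1}{69}$)
$x{\left(-110,124 \right)} + p{\left(\left(31 - 5\right) - 49,208 \right)} = - 7 \sqrt{\left(-110\right)^{2} + 124^{2}} + \frac{1}{69} = - 7 \sqrt{12100 + 15376} + \frac{1}{69} = - 7 \sqrt{27476} + \frac{1}{69} = - 7 \cdot 2 \sqrt{6869} + \frac{1}{69} = - 14 \sqrt{6869} + \frac{1}{69} = \frac{1}{69} - 14 \sqrt{6869}$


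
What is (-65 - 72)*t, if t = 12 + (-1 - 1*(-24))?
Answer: -4795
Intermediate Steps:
t = 35 (t = 12 + (-1 + 24) = 12 + 23 = 35)
(-65 - 72)*t = (-65 - 72)*35 = -137*35 = -4795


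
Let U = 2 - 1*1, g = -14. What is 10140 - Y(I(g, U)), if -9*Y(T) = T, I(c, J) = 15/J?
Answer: 30425/3 ≈ 10142.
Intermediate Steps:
U = 1 (U = 2 - 1 = 1)
Y(T) = -T/9
10140 - Y(I(g, U)) = 10140 - (-1)*15/1/9 = 10140 - (-1)*15*1/9 = 10140 - (-1)*15/9 = 10140 - 1*(-5/3) = 10140 + 5/3 = 30425/3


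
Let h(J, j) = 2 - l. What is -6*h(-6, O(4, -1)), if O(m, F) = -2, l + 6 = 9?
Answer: 6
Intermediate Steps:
l = 3 (l = -6 + 9 = 3)
h(J, j) = -1 (h(J, j) = 2 - 1*3 = 2 - 3 = -1)
-6*h(-6, O(4, -1)) = -6*(-1) = 6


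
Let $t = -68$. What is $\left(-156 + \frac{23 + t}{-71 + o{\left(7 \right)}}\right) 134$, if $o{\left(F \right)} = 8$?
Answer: $- \frac{145658}{7} \approx -20808.0$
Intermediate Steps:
$\left(-156 + \frac{23 + t}{-71 + o{\left(7 \right)}}\right) 134 = \left(-156 + \frac{23 - 68}{-71 + 8}\right) 134 = \left(-156 - \frac{45}{-63}\right) 134 = \left(-156 - - \frac{5}{7}\right) 134 = \left(-156 + \frac{5}{7}\right) 134 = \left(- \frac{1087}{7}\right) 134 = - \frac{145658}{7}$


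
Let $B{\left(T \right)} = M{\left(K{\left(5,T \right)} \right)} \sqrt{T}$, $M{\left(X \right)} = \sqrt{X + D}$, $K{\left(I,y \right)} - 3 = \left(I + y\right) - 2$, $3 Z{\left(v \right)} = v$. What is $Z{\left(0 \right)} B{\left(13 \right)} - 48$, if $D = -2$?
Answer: $-48$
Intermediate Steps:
$Z{\left(v \right)} = \frac{v}{3}$
$K{\left(I,y \right)} = 1 + I + y$ ($K{\left(I,y \right)} = 3 - \left(2 - I - y\right) = 3 + \left(-2 + I + y\right) = 1 + I + y$)
$M{\left(X \right)} = \sqrt{-2 + X}$ ($M{\left(X \right)} = \sqrt{X - 2} = \sqrt{-2 + X}$)
$B{\left(T \right)} = \sqrt{T} \sqrt{4 + T}$ ($B{\left(T \right)} = \sqrt{-2 + \left(1 + 5 + T\right)} \sqrt{T} = \sqrt{-2 + \left(6 + T\right)} \sqrt{T} = \sqrt{4 + T} \sqrt{T} = \sqrt{T} \sqrt{4 + T}$)
$Z{\left(0 \right)} B{\left(13 \right)} - 48 = \frac{1}{3} \cdot 0 \sqrt{13} \sqrt{4 + 13} - 48 = 0 \sqrt{13} \sqrt{17} - 48 = 0 \sqrt{221} - 48 = 0 - 48 = -48$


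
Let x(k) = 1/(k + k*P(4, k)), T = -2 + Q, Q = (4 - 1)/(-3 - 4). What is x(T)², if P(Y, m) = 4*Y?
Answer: 49/83521 ≈ 0.00058668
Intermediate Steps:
Q = -3/7 (Q = 3/(-7) = 3*(-⅐) = -3/7 ≈ -0.42857)
T = -17/7 (T = -2 - 3/7 = -17/7 ≈ -2.4286)
x(k) = 1/(17*k) (x(k) = 1/(k + k*(4*4)) = 1/(k + k*16) = 1/(k + 16*k) = 1/(17*k))
x(T)² = (1/(17*(-17/7)))² = ((1/17)*(-7/17))² = (-7/289)² = 49/83521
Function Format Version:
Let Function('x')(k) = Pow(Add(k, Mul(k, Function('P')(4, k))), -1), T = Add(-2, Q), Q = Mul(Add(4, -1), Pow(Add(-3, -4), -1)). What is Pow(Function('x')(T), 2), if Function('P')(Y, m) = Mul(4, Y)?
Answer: Rational(49, 83521) ≈ 0.00058668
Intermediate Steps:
Q = Rational(-3, 7) (Q = Mul(3, Pow(-7, -1)) = Mul(3, Rational(-1, 7)) = Rational(-3, 7) ≈ -0.42857)
T = Rational(-17, 7) (T = Add(-2, Rational(-3, 7)) = Rational(-17, 7) ≈ -2.4286)
Function('x')(k) = Mul(Rational(1, 17), Pow(k, -1)) (Function('x')(k) = Pow(Add(k, Mul(k, Mul(4, 4))), -1) = Pow(Add(k, Mul(k, 16)), -1) = Pow(Add(k, Mul(16, k)), -1) = Pow(Mul(17, k), -1) = Mul(Rational(1, 17), Pow(k, -1)))
Pow(Function('x')(T), 2) = Pow(Mul(Rational(1, 17), Pow(Rational(-17, 7), -1)), 2) = Pow(Mul(Rational(1, 17), Rational(-7, 17)), 2) = Pow(Rational(-7, 289), 2) = Rational(49, 83521)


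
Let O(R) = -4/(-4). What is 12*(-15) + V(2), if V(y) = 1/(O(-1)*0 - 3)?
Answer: -541/3 ≈ -180.33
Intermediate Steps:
O(R) = 1 (O(R) = -4*(-¼) = 1)
V(y) = -⅓ (V(y) = 1/(1*0 - 3) = 1/(0 - 3) = 1/(-3) = -⅓)
12*(-15) + V(2) = 12*(-15) - ⅓ = -180 - ⅓ = -541/3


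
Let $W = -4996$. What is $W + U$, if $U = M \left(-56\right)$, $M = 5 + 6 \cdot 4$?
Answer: $-6620$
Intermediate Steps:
$M = 29$ ($M = 5 + 24 = 29$)
$U = -1624$ ($U = 29 \left(-56\right) = -1624$)
$W + U = -4996 - 1624 = -6620$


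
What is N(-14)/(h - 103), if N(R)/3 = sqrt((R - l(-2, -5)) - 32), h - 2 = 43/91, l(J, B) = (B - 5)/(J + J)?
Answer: -273*I*sqrt(194)/18296 ≈ -0.20783*I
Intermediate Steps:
l(J, B) = (-5 + B)/(2*J) (l(J, B) = (-5 + B)/((2*J)) = (-5 + B)*(1/(2*J)) = (-5 + B)/(2*J))
h = 225/91 (h = 2 + 43/91 = 225/91 ≈ 2.4725)
N(R) = 3*sqrt(-69/2 + R) (N(R) = 3*sqrt((R - (-5 - 5)/(2*(-2))) - 32) = 3*sqrt((R - (-1)*(-10)/(2*2)) - 32) = 3*sqrt((R - 1*5/2) - 32) = 3*sqrt((R - 5/2) - 32) = 3*sqrt((-5/2 + R) - 32) = 3*sqrt(-69/2 + R))
N(-14)/(h - 103) = (3*sqrt(-138 + 4*(-14))/2)/(225/91 - 103) = (3*sqrt(-138 - 56)/2)/(-9148/91) = (3*sqrt(-194)/2)*(-91/9148) = (3*(I*sqrt(194))/2)*(-91/9148) = (3*I*sqrt(194)/2)*(-91/9148) = -273*I*sqrt(194)/18296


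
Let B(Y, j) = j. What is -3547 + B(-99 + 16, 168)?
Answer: -3379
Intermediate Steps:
-3547 + B(-99 + 16, 168) = -3547 + 168 = -3379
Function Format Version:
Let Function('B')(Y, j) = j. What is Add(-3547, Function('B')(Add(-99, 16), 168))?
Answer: -3379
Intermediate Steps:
Add(-3547, Function('B')(Add(-99, 16), 168)) = Add(-3547, 168) = -3379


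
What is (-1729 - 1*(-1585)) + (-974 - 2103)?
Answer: -3221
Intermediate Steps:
(-1729 - 1*(-1585)) + (-974 - 2103) = (-1729 + 1585) - 3077 = -144 - 3077 = -3221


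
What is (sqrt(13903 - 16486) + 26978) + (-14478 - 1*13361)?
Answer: -861 + 3*I*sqrt(287) ≈ -861.0 + 50.823*I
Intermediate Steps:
(sqrt(13903 - 16486) + 26978) + (-14478 - 1*13361) = (sqrt(-2583) + 26978) + (-14478 - 13361) = (3*I*sqrt(287) + 26978) - 27839 = (26978 + 3*I*sqrt(287)) - 27839 = -861 + 3*I*sqrt(287)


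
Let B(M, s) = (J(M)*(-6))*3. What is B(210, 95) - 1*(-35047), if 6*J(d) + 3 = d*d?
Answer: -97244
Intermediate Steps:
J(d) = -½ + d²/6 (J(d) = -½ + (d*d)/6 = -½ + d²/6)
B(M, s) = 9 - 3*M² (B(M, s) = ((-½ + M²/6)*(-6))*3 = (3 - M²)*3 = 9 - 3*M²)
B(210, 95) - 1*(-35047) = (9 - 3*210²) - 1*(-35047) = (9 - 3*44100) + 35047 = (9 - 132300) + 35047 = -132291 + 35047 = -97244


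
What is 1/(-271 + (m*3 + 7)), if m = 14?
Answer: -1/222 ≈ -0.0045045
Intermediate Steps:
1/(-271 + (m*3 + 7)) = 1/(-271 + (14*3 + 7)) = 1/(-271 + (42 + 7)) = 1/(-271 + 49) = 1/(-222) = -1/222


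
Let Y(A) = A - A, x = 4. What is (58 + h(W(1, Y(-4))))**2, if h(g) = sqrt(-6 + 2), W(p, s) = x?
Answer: 3360 + 232*I ≈ 3360.0 + 232.0*I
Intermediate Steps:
Y(A) = 0
W(p, s) = 4
h(g) = 2*I (h(g) = sqrt(-4) = 2*I)
(58 + h(W(1, Y(-4))))**2 = (58 + 2*I)**2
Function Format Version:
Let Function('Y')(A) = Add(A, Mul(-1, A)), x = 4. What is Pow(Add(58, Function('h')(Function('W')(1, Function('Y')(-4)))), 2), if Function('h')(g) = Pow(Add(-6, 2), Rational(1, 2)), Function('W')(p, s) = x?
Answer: Add(3360, Mul(232, I)) ≈ Add(3360.0, Mul(232.00, I))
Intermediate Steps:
Function('Y')(A) = 0
Function('W')(p, s) = 4
Function('h')(g) = Mul(2, I) (Function('h')(g) = Pow(-4, Rational(1, 2)) = Mul(2, I))
Pow(Add(58, Function('h')(Function('W')(1, Function('Y')(-4)))), 2) = Pow(Add(58, Mul(2, I)), 2)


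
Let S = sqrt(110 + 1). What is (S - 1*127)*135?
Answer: -17145 + 135*sqrt(111) ≈ -15723.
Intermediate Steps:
S = sqrt(111) ≈ 10.536
(S - 1*127)*135 = (sqrt(111) - 1*127)*135 = (sqrt(111) - 127)*135 = (-127 + sqrt(111))*135 = -17145 + 135*sqrt(111)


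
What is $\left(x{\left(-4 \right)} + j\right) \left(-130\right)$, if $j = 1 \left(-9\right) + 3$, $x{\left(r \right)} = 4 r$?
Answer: $2860$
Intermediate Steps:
$j = -6$ ($j = -9 + 3 = -6$)
$\left(x{\left(-4 \right)} + j\right) \left(-130\right) = \left(4 \left(-4\right) - 6\right) \left(-130\right) = \left(-16 - 6\right) \left(-130\right) = \left(-22\right) \left(-130\right) = 2860$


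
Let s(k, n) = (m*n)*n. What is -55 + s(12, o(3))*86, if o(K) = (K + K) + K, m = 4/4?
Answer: 6911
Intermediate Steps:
m = 1 (m = 4*(¼) = 1)
o(K) = 3*K (o(K) = 2*K + K = 3*K)
s(k, n) = n² (s(k, n) = (1*n)*n = n*n = n²)
-55 + s(12, o(3))*86 = -55 + (3*3)²*86 = -55 + 9²*86 = -55 + 81*86 = -55 + 6966 = 6911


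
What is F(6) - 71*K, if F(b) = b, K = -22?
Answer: 1568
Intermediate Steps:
F(6) - 71*K = 6 - 71*(-22) = 6 + 1562 = 1568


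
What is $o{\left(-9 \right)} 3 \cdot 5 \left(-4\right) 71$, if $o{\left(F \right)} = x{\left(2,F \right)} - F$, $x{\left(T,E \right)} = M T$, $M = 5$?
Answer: $-80940$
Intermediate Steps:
$x{\left(T,E \right)} = 5 T$
$o{\left(F \right)} = 10 - F$ ($o{\left(F \right)} = 5 \cdot 2 - F = 10 - F$)
$o{\left(-9 \right)} 3 \cdot 5 \left(-4\right) 71 = \left(10 - -9\right) 3 \cdot 5 \left(-4\right) 71 = \left(10 + 9\right) 15 \left(-4\right) 71 = 19 \left(-60\right) 71 = \left(-1140\right) 71 = -80940$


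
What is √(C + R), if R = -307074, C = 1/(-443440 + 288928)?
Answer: 11*I*√420745628057/12876 ≈ 554.14*I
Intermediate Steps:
C = -1/154512 (C = 1/(-154512) = -1/154512 ≈ -6.4720e-6)
√(C + R) = √(-1/154512 - 307074) = √(-47446617889/154512) = 11*I*√420745628057/12876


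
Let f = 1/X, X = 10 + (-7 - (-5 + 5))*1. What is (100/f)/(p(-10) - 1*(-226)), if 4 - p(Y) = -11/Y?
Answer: 1000/763 ≈ 1.3106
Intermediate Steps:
p(Y) = 4 + 11/Y (p(Y) = 4 - (-11)/Y = 4 + 11/Y)
X = 3 (X = 10 + (-7 - 1*0)*1 = 10 + (-7 + 0)*1 = 10 - 7*1 = 10 - 7 = 3)
f = ⅓ (f = 1/3 = ⅓ ≈ 0.33333)
(100/f)/(p(-10) - 1*(-226)) = (100/(⅓))/((4 + 11/(-10)) - 1*(-226)) = (100*3)/((4 + 11*(-⅒)) + 226) = 300/((4 - 11/10) + 226) = 300/(29/10 + 226) = 300/(2289/10) = 300*(10/2289) = 1000/763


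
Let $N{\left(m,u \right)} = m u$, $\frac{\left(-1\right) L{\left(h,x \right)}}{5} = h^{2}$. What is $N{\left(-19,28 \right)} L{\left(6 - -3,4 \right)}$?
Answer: $215460$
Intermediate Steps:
$L{\left(h,x \right)} = - 5 h^{2}$
$N{\left(-19,28 \right)} L{\left(6 - -3,4 \right)} = \left(-19\right) 28 \left(- 5 \left(6 - -3\right)^{2}\right) = - 532 \left(- 5 \left(6 + 3\right)^{2}\right) = - 532 \left(- 5 \cdot 9^{2}\right) = - 532 \left(\left(-5\right) 81\right) = \left(-532\right) \left(-405\right) = 215460$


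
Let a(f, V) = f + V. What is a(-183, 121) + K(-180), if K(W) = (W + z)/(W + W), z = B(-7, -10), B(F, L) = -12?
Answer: -922/15 ≈ -61.467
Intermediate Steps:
z = -12
a(f, V) = V + f
K(W) = (-12 + W)/(2*W) (K(W) = (W - 12)/(W + W) = (-12 + W)/((2*W)) = (-12 + W)*(1/(2*W)) = (-12 + W)/(2*W))
a(-183, 121) + K(-180) = (121 - 183) + (½)*(-12 - 180)/(-180) = -62 + (½)*(-1/180)*(-192) = -62 + 8/15 = -922/15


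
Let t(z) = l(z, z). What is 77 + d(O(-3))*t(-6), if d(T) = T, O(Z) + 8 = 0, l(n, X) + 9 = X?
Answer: 197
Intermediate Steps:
l(n, X) = -9 + X
O(Z) = -8 (O(Z) = -8 + 0 = -8)
t(z) = -9 + z
77 + d(O(-3))*t(-6) = 77 - 8*(-9 - 6) = 77 - 8*(-15) = 77 + 120 = 197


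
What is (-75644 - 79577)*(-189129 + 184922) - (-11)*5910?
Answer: 653079757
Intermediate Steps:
(-75644 - 79577)*(-189129 + 184922) - (-11)*5910 = -155221*(-4207) - 1*(-65010) = 653014747 + 65010 = 653079757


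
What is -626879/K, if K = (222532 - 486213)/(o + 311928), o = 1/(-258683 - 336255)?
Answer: 10575894410365907/14261258798 ≈ 7.4158e+5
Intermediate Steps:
o = -1/594938 (o = 1/(-594938) = -1/594938 ≈ -1.6808e-6)
K = -156873846778/185577820463 (K = (222532 - 486213)/(-1/594938 + 311928) = -263681/185577820463/594938 = -263681*594938/185577820463 = -156873846778/185577820463 ≈ -0.84533)
-626879/K = -626879/(-156873846778/185577820463) = -626879*(-185577820463/156873846778) = 10575894410365907/14261258798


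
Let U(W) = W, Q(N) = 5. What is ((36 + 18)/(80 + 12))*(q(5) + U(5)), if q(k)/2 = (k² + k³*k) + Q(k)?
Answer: 35505/46 ≈ 771.85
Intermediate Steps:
q(k) = 10 + 2*k² + 2*k⁴ (q(k) = 2*((k² + k³*k) + 5) = 2*((k² + k⁴) + 5) = 2*(5 + k² + k⁴) = 10 + 2*k² + 2*k⁴)
((36 + 18)/(80 + 12))*(q(5) + U(5)) = ((36 + 18)/(80 + 12))*((10 + 2*5² + 2*5⁴) + 5) = (54/92)*((10 + 2*25 + 2*625) + 5) = (54*(1/92))*((10 + 50 + 1250) + 5) = 27*(1310 + 5)/46 = (27/46)*1315 = 35505/46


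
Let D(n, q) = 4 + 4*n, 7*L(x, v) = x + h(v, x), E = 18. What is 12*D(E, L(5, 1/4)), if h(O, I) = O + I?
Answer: 912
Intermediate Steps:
h(O, I) = I + O
L(x, v) = v/7 + 2*x/7 (L(x, v) = (x + (x + v))/7 = (x + (v + x))/7 = (v + 2*x)/7 = v/7 + 2*x/7)
12*D(E, L(5, 1/4)) = 12*(4 + 4*18) = 12*(4 + 72) = 12*76 = 912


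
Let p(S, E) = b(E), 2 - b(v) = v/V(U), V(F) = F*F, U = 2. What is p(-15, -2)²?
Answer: 25/4 ≈ 6.2500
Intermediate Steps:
V(F) = F²
b(v) = 2 - v/4 (b(v) = 2 - v/(2²) = 2 - v/4)
p(S, E) = 2 - E/4
p(-15, -2)² = (2 - ¼*(-2))² = (2 + ½)² = (5/2)² = 25/4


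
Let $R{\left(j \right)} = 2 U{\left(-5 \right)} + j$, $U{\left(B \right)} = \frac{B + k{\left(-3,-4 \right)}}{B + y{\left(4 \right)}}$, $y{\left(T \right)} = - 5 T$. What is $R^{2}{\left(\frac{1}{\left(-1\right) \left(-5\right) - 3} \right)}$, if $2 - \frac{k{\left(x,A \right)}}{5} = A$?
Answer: $\frac{9}{4} \approx 2.25$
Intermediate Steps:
$k{\left(x,A \right)} = 10 - 5 A$
$U{\left(B \right)} = \frac{30 + B}{-20 + B}$ ($U{\left(B \right)} = \frac{B + \left(10 - -20\right)}{B - 20} = \frac{B + \left(10 + 20\right)}{B - 20} = \frac{B + 30}{-20 + B} = \frac{30 + B}{-20 + B}$)
$R{\left(j \right)} = -2 + j$ ($R{\left(j \right)} = 2 \frac{30 - 5}{-20 - 5} + j = 2 \frac{1}{-25} \cdot 25 + j = 2 \left(\left(- \frac{1}{25}\right) 25\right) + j = 2 \left(-1\right) + j = -2 + j$)
$R^{2}{\left(\frac{1}{\left(-1\right) \left(-5\right) - 3} \right)} = \left(-2 + \frac{1}{\left(-1\right) \left(-5\right) - 3}\right)^{2} = \left(-2 + \frac{1}{5 - 3}\right)^{2} = \left(-2 + \frac{1}{2}\right)^{2} = \left(- \frac{3}{2}\right)^{2} = \frac{9}{4}$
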